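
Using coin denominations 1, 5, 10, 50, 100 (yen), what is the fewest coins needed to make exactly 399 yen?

Use the largest denomination that fits, subtract, and repeat.
399 = 3×100 + 1×50 + 4×10 + 1×5 + 4×1
Total coins = 3 + 1 + 4 + 1 + 4 = 13

13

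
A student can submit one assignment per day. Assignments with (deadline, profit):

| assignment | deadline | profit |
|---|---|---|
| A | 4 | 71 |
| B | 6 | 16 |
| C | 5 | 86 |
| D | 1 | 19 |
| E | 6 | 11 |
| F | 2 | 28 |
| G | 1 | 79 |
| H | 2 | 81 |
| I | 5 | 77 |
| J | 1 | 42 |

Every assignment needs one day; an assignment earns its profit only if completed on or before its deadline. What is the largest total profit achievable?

410

Sort by profit descending; place each in the latest free slot ≤ its deadline.
By profit: C(d5,86), H(d2,81), G(d1,79), I(d5,77), A(d4,71), J(d1,42), F(d2,28), D(d1,19), B(d6,16), E(d6,11)
C→slot 5; H→slot 2; G→slot 1; I→slot 4; A→slot 3; J skipped; F skipped; D skipped; B→slot 6; E skipped.
Profit = 79 + 81 + 71 + 77 + 86 + 16 = 410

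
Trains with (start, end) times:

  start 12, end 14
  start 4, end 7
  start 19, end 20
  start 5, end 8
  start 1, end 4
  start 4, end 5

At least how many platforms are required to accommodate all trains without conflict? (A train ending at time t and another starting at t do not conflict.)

Count concurrent intervals with a sweep; the peak is the room count.
Events (time:±→running): 1:+→1 4:-→0 4:+→1 4:+→2 … peak 2.

2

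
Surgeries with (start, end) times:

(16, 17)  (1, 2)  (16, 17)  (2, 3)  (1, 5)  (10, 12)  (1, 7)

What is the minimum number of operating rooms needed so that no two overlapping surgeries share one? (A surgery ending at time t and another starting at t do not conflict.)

Count concurrent intervals with a sweep; the peak is the room count.
Events (time:±→running): 1:+→1 1:+→2 1:+→3 … peak 3.

3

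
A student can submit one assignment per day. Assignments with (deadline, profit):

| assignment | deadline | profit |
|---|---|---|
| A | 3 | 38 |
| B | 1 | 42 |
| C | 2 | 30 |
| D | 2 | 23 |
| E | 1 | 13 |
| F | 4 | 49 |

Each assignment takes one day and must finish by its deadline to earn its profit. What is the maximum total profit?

159

Take jobs in profit order; each goes to the latest open slot no later than its deadline.
By profit: F(d4,49), B(d1,42), A(d3,38), C(d2,30), D(d2,23), E(d1,13)
F→slot 4; B→slot 1; A→slot 3; C→slot 2; D skipped; E skipped.
Profit = 42 + 30 + 38 + 49 = 159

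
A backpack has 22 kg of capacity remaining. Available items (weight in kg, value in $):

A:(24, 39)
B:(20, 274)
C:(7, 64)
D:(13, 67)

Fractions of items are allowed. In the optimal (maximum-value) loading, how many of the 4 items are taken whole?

1

Ratios (sorted): B 13.70, C 9.14, D 5.15, A 1.62
take B (20 @ 274); take 2/7 of C → 18.29. Capacity used 22/22.
1 item(s) taken whole; one partial (take 2/7 of C).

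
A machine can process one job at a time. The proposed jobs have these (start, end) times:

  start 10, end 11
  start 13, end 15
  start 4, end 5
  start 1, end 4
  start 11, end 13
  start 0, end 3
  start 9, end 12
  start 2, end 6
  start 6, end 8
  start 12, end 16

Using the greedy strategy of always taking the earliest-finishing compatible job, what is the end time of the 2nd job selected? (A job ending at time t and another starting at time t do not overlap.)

Sort by end time and greedily take each interval whose start is ≥ the last chosen end.
Sorted by end: (0,3)  (1,4)  (4,5)  (2,6)  (6,8)  (10,11)  (9,12)  (11,13)  (13,15)  (12,16)
take (0,3); take (4,5); take (6,8); take (10,11); take (11,13); take (13,15); skip (12,16).
Selected: (0,3) (4,5) (6,8) (10,11) (11,13) (13,15)

5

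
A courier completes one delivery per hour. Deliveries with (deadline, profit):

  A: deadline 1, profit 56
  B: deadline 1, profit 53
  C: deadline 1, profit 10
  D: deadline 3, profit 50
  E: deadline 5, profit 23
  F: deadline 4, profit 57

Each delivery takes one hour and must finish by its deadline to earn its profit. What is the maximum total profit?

186

Take jobs in profit order; each goes to the latest open slot no later than its deadline.
By profit: F(d4,57), A(d1,56), B(d1,53), D(d3,50), E(d5,23), C(d1,10)
F→slot 4; A→slot 1; B skipped; D→slot 3; E→slot 5; C skipped.
Profit = 56 + 50 + 57 + 23 = 186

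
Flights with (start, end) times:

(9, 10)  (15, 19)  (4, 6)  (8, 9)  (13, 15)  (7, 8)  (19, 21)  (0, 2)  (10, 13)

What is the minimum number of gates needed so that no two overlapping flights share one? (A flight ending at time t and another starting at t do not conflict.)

1

Count concurrent intervals with a sweep; the peak is the room count.
Events (time:±→running): 0:+→1 … peak 1.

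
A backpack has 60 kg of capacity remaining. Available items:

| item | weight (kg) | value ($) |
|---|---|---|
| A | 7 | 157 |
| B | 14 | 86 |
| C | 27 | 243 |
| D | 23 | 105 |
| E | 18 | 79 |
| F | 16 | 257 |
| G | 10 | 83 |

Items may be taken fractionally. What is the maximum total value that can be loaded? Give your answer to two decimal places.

Order: A (157/7=22.43) > F (257/16=16.06) > C (243/27=9.00) > G (83/10=8.30) > B (86/14=6.14) > D (105/23=4.57) > E (79/18=4.39)
Fill: take A (7 @ 157) → take F (16 @ 257) → take C (27 @ 243) → take G (10 @ 83); 60/60 used.
Total value = 740.00

740.00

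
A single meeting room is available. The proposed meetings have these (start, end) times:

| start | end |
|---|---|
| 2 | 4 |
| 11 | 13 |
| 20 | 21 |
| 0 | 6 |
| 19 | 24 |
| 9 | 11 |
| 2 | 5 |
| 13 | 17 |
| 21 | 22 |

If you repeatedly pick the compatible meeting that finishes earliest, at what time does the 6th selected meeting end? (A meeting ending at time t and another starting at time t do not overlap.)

22

Sort by end time and greedily take each interval whose start is ≥ the last chosen end.
By end time: (2,4), (2,5), (0,6), (9,11), (11,13), (13,17), (20,21), (21,22), (19,24).
Pick (2,4); next start ≥ 4 → (9,11); next start ≥ 11 → (11,13); next start ≥ 13 → (13,17); next start ≥ 17 → (20,21); next start ≥ 21 → (21,22).
Selected: (2,4) (9,11) (11,13) (13,17) (20,21) (21,22)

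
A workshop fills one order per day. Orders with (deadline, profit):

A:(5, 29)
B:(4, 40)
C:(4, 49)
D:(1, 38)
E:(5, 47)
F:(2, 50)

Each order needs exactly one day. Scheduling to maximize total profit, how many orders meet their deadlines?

5

Take jobs in profit order; each goes to the latest open slot no later than its deadline.
Profit order: F=50 C=49 E=47 B=40 D=38 A=29
Assign: F→slot 2, C→slot 4, E→slot 5, B→slot 3, D→slot 1, A skipped.
Slots: [1:D] [2:F] [3:B] [4:C] [5:E]
5 of 6 scheduled.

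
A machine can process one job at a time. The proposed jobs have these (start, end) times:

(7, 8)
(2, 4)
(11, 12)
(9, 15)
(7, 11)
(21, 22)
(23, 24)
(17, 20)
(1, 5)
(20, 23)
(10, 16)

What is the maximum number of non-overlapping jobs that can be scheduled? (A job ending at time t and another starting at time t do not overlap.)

By end time: (2,4), (1,5), (7,8), (7,11), (11,12), (9,15), (10,16), (17,20), (21,22), (20,23), (23,24).
Pick (2,4); next start ≥ 4 → (7,8); next start ≥ 8 → (11,12); next start ≥ 12 → (17,20); next start ≥ 20 → (21,22); next start ≥ 22 → (23,24).
Selected 6 jobs.

6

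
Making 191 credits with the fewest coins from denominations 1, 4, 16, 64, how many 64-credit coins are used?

191 − 2×64→63 − 3×16→15 − 3×4→3 − 3×1→0
Count of 64: 2

2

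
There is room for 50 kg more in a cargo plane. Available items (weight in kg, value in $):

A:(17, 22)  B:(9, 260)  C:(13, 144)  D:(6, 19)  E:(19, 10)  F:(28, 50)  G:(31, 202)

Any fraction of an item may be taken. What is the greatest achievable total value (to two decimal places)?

586.45

Greedy by value/weight ratio, highest first.
Order: B (260/9=28.89) > C (144/13=11.08) > G (202/31=6.52) > D (19/6=3.17) > F (50/28=1.79) > A (22/17=1.29) > E (10/19=0.53)
Fill: take B (9 @ 260) → take C (13 @ 144) → take 28/31 of G → 182.45; 50/50 used.
Total value = 586.45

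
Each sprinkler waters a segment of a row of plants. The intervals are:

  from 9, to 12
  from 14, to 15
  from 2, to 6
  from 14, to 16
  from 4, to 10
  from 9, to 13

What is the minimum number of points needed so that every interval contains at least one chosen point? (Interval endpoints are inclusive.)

3

By right end: [2,6]  [4,10]  [9,12]  [9,13]  [14,15]  [14,16]
[2,6] uncovered → point at 6; [9,12] uncovered → point at 12; [14,15] uncovered → point at 15.
Points: 6, 12, 15 (3 total).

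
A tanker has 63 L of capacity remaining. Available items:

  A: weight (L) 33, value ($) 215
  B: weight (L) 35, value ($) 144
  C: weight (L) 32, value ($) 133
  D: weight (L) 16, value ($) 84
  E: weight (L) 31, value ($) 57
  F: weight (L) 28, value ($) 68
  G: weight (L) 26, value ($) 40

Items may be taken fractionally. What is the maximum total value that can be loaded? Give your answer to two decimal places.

Greedy by value/weight ratio, highest first.
Order: A (215/33=6.52) > D (84/16=5.25) > C (133/32=4.16) > B (144/35=4.11) > F (68/28=2.43) > E (57/31=1.84) > G (40/26=1.54)
Fill: take A (33 @ 215) → take D (16 @ 84) → take 14/32 of C → 58.19; 63/63 used.
Total value = 357.19

357.19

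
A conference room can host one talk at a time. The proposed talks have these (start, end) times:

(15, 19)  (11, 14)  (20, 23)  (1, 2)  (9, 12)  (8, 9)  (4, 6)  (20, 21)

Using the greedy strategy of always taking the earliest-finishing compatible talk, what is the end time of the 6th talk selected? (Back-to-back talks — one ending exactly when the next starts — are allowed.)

21

Greedy by earliest finish: after sorting by end time, pick each interval compatible with the last pick.
Sorted by end: (1,2)  (4,6)  (8,9)  (9,12)  (11,14)  (15,19)  (20,21)  (20,23)
take (1,2); take (4,6); take (8,9); take (9,12); take (15,19); take (20,21).
Selected: (1,2) (4,6) (8,9) (9,12) (15,19) (20,21)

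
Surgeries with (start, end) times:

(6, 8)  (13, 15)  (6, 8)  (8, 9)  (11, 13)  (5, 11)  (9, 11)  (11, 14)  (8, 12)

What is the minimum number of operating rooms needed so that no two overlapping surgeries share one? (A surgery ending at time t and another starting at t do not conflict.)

3

Count concurrent intervals with a sweep; the peak is the room count.
Events (time:±→running): 5:+→1 6:+→2 6:+→3 … peak 3.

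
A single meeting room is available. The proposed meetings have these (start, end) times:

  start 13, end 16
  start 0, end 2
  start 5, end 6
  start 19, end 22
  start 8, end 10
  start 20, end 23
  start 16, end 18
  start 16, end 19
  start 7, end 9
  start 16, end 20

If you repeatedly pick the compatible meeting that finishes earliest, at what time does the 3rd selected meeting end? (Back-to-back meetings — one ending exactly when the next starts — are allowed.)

By end time: (0,2), (5,6), (7,9), (8,10), (13,16), (16,18), (16,19), (16,20), (19,22), (20,23).
Pick (0,2); next start ≥ 2 → (5,6); next start ≥ 6 → (7,9); next start ≥ 9 → (13,16); next start ≥ 16 → (16,18); next start ≥ 18 → (19,22).
Selected: (0,2) (5,6) (7,9) (13,16) (16,18) (19,22)

9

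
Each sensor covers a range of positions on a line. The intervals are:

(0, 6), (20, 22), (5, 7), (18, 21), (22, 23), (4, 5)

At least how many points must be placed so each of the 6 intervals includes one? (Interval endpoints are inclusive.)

By right end: [4,5]  [0,6]  [5,7]  [18,21]  [20,22]  [22,23]
[4,5] uncovered → point at 5; [18,21] uncovered → point at 21; [22,23] uncovered → point at 23.
Points: 5, 21, 23 (3 total).

3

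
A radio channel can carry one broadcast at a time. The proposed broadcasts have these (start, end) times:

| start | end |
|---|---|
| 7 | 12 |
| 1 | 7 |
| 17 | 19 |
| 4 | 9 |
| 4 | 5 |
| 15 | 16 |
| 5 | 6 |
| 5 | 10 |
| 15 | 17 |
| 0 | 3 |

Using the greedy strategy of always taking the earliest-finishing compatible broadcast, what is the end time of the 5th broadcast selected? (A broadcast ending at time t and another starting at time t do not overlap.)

Greedy by earliest finish: after sorting by end time, pick each interval compatible with the last pick.
Sorted by end: (0,3)  (4,5)  (5,6)  (1,7)  (4,9)  (5,10)  (7,12)  (15,16)  (15,17)  (17,19)
take (0,3); take (4,5); take (5,6); skip (4,9); take (7,12); take (15,16); skip (15,17); take (17,19).
Selected: (0,3) (4,5) (5,6) (7,12) (15,16) (17,19)

16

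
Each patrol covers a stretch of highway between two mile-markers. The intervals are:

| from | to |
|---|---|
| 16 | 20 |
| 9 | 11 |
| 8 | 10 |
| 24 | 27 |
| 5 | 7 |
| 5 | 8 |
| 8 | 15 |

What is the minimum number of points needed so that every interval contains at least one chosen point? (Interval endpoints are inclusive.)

4

Sort by right endpoint; whenever an interval is uncovered, place a point at its right end.
Sorted: [5,7] [5,8] [8,10] [9,11] [8,15] [16,20] [24,27]
{[5,7],[5,8]} hit by 7; {[8,10],[9,11],[8,15]} hit by 10; {[16,20]} hit by 20; {[24,27]} hit by 27.
Points: 7, 10, 20, 27 (4 total).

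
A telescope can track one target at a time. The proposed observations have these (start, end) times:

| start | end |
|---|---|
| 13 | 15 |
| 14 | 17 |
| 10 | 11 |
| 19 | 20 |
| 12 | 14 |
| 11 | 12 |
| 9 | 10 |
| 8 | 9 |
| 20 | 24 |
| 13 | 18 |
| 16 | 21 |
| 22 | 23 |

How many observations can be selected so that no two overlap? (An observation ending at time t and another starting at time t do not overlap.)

8

Order by finish time; keep every interval that doesn't clash with the previous kept one.
By end time: (8,9), (9,10), (10,11), (11,12), (12,14), (13,15), (14,17), (13,18), (19,20), (16,21), (22,23), (20,24).
Pick (8,9); next start ≥ 9 → (9,10); next start ≥ 10 → (10,11); next start ≥ 11 → (11,12); next start ≥ 12 → (12,14); next start ≥ 14 → (14,17); next start ≥ 17 → (19,20); next start ≥ 20 → (22,23).
Selected 8 observations.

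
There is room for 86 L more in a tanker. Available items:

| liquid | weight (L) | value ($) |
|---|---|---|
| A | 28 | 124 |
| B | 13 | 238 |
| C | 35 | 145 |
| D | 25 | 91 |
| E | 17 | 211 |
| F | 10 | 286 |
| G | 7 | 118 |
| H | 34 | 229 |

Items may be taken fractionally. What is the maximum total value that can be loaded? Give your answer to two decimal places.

Sort by value per unit weight and fill in that order.
Order: F (286/10=28.60) > B (238/13=18.31) > G (118/7=16.86) > E (211/17=12.41) > H (229/34=6.74) > A (124/28=4.43) > C (145/35=4.14) > D (91/25=3.64)
Fill: take F (10 @ 286) → take B (13 @ 238) → take G (7 @ 118) → take E (17 @ 211) → take H (34 @ 229) → take 5/28 of A → 22.14; 86/86 used.
Total value = 1104.14

1104.14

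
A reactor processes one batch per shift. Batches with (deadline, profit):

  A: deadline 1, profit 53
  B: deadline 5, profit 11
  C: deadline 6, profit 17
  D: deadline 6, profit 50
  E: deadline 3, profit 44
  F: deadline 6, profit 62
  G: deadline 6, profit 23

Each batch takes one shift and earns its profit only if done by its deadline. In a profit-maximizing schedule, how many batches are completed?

Take jobs in profit order; each goes to the latest open slot no later than its deadline.
By profit: F(d6,62), A(d1,53), D(d6,50), E(d3,44), G(d6,23), C(d6,17), B(d5,11)
F→slot 6; A→slot 1; D→slot 5; E→slot 3; G→slot 4; C→slot 2; B skipped.
6 of 7 scheduled.

6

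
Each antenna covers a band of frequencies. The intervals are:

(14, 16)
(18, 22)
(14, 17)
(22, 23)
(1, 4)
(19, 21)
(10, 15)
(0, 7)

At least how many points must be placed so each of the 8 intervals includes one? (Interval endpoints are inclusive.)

Process intervals by earliest right end; each time one isn't hit yet, stab at its right endpoint.
By right end: [1,4]  [0,7]  [10,15]  [14,16]  [14,17]  [19,21]  [18,22]  [22,23]
[1,4] uncovered → point at 4; [10,15] uncovered → point at 15; [19,21] uncovered → point at 21; [22,23] uncovered → point at 23.
Points: 4, 15, 21, 23 (4 total).

4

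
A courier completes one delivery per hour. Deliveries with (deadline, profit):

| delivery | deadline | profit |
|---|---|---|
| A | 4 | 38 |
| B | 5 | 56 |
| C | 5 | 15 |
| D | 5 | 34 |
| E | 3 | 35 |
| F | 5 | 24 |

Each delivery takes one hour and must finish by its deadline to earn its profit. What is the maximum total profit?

187

Sort by profit descending; place each in the latest free slot ≤ its deadline.
Profit order: B=56 A=38 E=35 D=34 F=24 C=15
Assign: B→slot 5, A→slot 4, E→slot 3, D→slot 2, F→slot 1, C skipped.
Slots: [1:F] [2:D] [3:E] [4:A] [5:B]
Profit = 24 + 34 + 35 + 38 + 56 = 187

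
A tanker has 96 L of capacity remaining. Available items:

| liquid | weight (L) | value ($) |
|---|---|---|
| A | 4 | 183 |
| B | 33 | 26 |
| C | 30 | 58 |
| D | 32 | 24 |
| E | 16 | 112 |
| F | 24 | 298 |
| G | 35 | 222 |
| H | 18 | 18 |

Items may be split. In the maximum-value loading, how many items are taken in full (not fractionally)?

4

Ratios (sorted): A 45.75, F 12.42, E 7.00, G 6.34, C 1.93, H 1.00, B 0.79, D 0.75
take A (4 @ 183); take F (24 @ 298); take E (16 @ 112); take G (35 @ 222); take 17/30 of C → 32.87. Capacity used 96/96.
4 item(s) taken whole; one partial (take 17/30 of C).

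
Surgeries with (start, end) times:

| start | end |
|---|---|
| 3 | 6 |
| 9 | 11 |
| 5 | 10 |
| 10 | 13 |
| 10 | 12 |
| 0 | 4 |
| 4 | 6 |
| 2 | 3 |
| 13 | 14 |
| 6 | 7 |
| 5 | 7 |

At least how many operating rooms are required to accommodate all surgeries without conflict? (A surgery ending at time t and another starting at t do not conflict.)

Events (time:±→running): 0:+→1 2:+→2 3:-→1 3:+→2 4:-→1 4:+→2 5:+→3 5:+→4 … peak 4.

4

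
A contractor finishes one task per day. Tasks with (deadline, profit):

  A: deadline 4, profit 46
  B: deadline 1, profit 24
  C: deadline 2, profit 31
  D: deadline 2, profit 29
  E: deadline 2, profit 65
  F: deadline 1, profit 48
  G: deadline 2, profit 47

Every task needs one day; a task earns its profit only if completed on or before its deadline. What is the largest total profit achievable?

159

Sort by profit descending; place each in the latest free slot ≤ its deadline.
Profit order: E=65 F=48 G=47 A=46 C=31 D=29 B=24
Assign: E→slot 2, F→slot 1, G skipped, A→slot 4, C skipped, D skipped, B skipped.
Slots: [1:F] [2:E] [4:A]
Profit = 48 + 65 + 46 = 159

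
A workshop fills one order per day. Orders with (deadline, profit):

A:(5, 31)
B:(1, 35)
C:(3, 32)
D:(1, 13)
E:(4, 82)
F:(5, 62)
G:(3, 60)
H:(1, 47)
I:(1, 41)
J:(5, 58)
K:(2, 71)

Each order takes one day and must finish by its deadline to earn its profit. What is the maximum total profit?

333

By profit: E(d4,82), K(d2,71), F(d5,62), G(d3,60), J(d5,58), H(d1,47), I(d1,41), B(d1,35), C(d3,32), A(d5,31), D(d1,13)
E→slot 4; K→slot 2; F→slot 5; G→slot 3; J→slot 1; H skipped; I skipped; B skipped; C skipped; A skipped; D skipped.
Profit = 58 + 71 + 60 + 82 + 62 = 333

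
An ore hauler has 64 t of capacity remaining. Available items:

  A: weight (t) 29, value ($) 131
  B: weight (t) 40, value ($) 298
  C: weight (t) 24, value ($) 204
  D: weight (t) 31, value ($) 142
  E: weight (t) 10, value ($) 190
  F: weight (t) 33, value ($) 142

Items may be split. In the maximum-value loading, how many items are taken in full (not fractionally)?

Greedy by value/weight ratio, highest first.
Order: E (190/10=19.00) > C (204/24=8.50) > B (298/40=7.45) > D (142/31=4.58) > A (131/29=4.52) > F (142/33=4.30)
Fill: take E (10 @ 190) → take C (24 @ 204) → take 30/40 of B → 223.50; 64/64 used.
2 item(s) taken whole; one partial (take 30/40 of B).

2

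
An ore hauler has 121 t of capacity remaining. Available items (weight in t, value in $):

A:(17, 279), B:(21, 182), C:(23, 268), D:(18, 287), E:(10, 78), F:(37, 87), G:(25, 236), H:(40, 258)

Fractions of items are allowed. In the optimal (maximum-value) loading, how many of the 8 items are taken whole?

6

Ratios (sorted): A 16.41, D 15.94, C 11.65, G 9.44, B 8.67, E 7.80, H 6.45, F 2.35
take A (17 @ 279); take D (18 @ 287); take C (23 @ 268); take G (25 @ 236); take B (21 @ 182); take E (10 @ 78); take 7/40 of H → 45.15. Capacity used 121/121.
6 item(s) taken whole; one partial (take 7/40 of H).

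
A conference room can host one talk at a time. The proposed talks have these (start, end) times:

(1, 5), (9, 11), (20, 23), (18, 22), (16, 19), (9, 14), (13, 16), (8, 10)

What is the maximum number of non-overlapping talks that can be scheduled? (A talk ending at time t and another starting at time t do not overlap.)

5

Sort by end time and greedily take each interval whose start is ≥ the last chosen end.
By end time: (1,5), (8,10), (9,11), (9,14), (13,16), (16,19), (18,22), (20,23).
Pick (1,5); next start ≥ 5 → (8,10); next start ≥ 10 → (13,16); next start ≥ 16 → (16,19); next start ≥ 19 → (20,23).
Selected 5 talks.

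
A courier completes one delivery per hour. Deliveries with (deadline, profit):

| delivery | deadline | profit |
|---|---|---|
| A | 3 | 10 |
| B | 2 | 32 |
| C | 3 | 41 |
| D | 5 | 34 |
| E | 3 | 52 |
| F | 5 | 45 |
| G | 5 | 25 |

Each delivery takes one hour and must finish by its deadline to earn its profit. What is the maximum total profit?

204

Sort by profit descending; place each in the latest free slot ≤ its deadline.
By profit: E(d3,52), F(d5,45), C(d3,41), D(d5,34), B(d2,32), G(d5,25), A(d3,10)
E→slot 3; F→slot 5; C→slot 2; D→slot 4; B→slot 1; G skipped; A skipped.
Profit = 32 + 41 + 52 + 34 + 45 = 204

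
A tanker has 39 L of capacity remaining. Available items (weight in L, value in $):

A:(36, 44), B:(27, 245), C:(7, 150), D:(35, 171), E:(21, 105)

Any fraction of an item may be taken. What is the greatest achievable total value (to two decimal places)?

420.00

Sort by value per unit weight and fill in that order.
Order: C (150/7=21.43) > B (245/27=9.07) > E (105/21=5.00) > D (171/35=4.89) > A (44/36=1.22)
Fill: take C (7 @ 150) → take B (27 @ 245) → take 5/21 of E → 25.00; 39/39 used.
Total value = 420.00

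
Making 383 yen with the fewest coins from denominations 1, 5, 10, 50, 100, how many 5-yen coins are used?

383 = 3×100 + 1×50 + 3×10 + 3×1
Count of 5: 0

0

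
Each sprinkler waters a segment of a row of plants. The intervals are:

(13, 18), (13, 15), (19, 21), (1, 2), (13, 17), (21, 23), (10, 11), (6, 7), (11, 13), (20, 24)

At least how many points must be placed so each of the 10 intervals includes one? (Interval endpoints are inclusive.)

Process intervals by earliest right end; each time one isn't hit yet, stab at its right endpoint.
Sorted: [1,2] [6,7] [10,11] [11,13] [13,15] [13,17] [13,18] [19,21] [21,23] [20,24]
{[1,2]} hit by 2; {[6,7]} hit by 7; {[10,11],[11,13]} hit by 11; {[13,15],[13,17],[13,18]} hit by 15; {[19,21],[21,23],[20,24]} hit by 21.
Points: 2, 7, 11, 15, 21 (5 total).

5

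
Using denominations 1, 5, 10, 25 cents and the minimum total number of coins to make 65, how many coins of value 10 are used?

Greedy: take as many of the largest coin as possible, then repeat with the remainder.
65 − 2×25→15 − 1×10→5 − 1×5→0
Count of 10: 1

1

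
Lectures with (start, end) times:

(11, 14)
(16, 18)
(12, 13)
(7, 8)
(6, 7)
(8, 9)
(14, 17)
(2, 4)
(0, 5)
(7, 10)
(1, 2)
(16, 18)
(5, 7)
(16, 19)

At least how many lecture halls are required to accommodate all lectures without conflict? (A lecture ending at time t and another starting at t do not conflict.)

Count concurrent intervals with a sweep; the peak is the room count.
Events (time:±→running): 0:+→1 1:+→2 2:-→1 2:+→2 4:-→1 5:-→0 5:+→1 6:+→2 7:-→1 7:-→0 7:+→1 7:+→2 8:-→1 8:+→2 9:-→1 10:-→0 11:+→1 12:+→2 13:-→1 14:-→0 14:+→1 16:+→2 16:+→3 16:+→4 … peak 4.

4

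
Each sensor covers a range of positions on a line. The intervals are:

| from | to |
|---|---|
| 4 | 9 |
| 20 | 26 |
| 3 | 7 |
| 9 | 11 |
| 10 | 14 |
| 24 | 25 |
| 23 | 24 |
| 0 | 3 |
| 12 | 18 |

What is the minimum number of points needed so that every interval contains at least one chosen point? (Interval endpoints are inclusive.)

Sort by right endpoint; whenever an interval is uncovered, place a point at its right end.
By right end: [0,3]  [3,7]  [4,9]  [9,11]  [10,14]  [12,18]  [23,24]  [24,25]  [20,26]
[0,3] uncovered → point at 3; [4,9] uncovered → point at 9; [10,14] uncovered → point at 14; [23,24] uncovered → point at 24.
Points: 3, 9, 14, 24 (4 total).

4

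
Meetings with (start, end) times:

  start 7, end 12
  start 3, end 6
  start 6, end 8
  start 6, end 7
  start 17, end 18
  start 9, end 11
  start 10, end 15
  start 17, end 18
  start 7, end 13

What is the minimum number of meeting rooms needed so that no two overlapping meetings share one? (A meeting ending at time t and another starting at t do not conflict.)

4

starts: [3, 6, 6, 7, 7, 9, 10, 17, 17]
ends:   [6, 7, 8, 11, 12, 13, 15, 18, 18]
s3→1 e6→0 s6→1 s6→2 e7→1 s7→2 s7→3 e8→2 s9→3 s10→4  — peak 4.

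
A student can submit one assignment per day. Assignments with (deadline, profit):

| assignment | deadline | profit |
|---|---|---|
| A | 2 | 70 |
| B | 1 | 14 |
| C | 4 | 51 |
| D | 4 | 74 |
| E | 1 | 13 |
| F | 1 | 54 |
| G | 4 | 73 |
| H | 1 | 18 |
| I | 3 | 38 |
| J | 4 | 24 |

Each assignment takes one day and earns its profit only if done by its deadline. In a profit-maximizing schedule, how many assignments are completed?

4

Profit order: D=74 G=73 A=70 F=54 C=51 I=38 J=24 H=18 B=14 E=13
Assign: D→slot 4, G→slot 3, A→slot 2, F→slot 1, C skipped, I skipped, J skipped, H skipped, B skipped, E skipped.
Slots: [1:F] [2:A] [3:G] [4:D]
4 of 10 scheduled.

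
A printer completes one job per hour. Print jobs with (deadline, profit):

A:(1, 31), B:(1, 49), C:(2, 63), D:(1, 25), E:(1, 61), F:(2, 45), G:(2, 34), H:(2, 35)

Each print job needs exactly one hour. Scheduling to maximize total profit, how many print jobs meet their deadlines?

Sort by profit descending; place each in the latest free slot ≤ its deadline.
By profit: C(d2,63), E(d1,61), B(d1,49), F(d2,45), H(d2,35), G(d2,34), A(d1,31), D(d1,25)
C→slot 2; E→slot 1; B skipped; F skipped; H skipped; G skipped; A skipped; D skipped.
2 of 8 scheduled.

2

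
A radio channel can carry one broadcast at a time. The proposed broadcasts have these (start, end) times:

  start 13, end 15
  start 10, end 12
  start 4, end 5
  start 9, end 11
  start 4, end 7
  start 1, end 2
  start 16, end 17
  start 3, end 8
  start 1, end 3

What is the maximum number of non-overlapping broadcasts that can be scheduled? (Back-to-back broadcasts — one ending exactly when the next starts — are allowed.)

Sorted by end: (1,2)  (1,3)  (4,5)  (4,7)  (3,8)  (9,11)  (10,12)  (13,15)  (16,17)
take (1,2); skip (1,3); take (4,5); skip (3,8); take (9,11); take (13,15); take (16,17).
Selected 5 broadcasts.

5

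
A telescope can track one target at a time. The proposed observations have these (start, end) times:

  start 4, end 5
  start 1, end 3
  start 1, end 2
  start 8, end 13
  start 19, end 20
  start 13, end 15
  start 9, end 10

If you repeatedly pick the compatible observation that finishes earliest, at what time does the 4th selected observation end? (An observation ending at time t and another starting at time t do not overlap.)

15

Sorted by end: (1,2)  (1,3)  (4,5)  (9,10)  (8,13)  (13,15)  (19,20)
take (1,2); take (4,5); take (9,10); take (13,15); take (19,20).
Selected: (1,2) (4,5) (9,10) (13,15) (19,20)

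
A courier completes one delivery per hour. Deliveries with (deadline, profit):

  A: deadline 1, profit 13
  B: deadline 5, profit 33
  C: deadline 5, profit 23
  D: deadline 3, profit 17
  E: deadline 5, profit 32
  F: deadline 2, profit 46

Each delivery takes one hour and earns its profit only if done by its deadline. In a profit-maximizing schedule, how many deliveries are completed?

Sort by profit descending; place each in the latest free slot ≤ its deadline.
Profit order: F=46 B=33 E=32 C=23 D=17 A=13
Assign: F→slot 2, B→slot 5, E→slot 4, C→slot 3, D→slot 1, A skipped.
Slots: [1:D] [2:F] [3:C] [4:E] [5:B]
5 of 6 scheduled.

5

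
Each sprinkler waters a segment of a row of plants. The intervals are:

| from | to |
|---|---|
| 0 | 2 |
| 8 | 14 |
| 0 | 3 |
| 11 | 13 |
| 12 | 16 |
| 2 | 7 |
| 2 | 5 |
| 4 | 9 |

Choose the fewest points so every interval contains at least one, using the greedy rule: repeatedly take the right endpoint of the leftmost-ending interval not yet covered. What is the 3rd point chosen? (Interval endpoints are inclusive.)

Process intervals by earliest right end; each time one isn't hit yet, stab at its right endpoint.
Sorted: [0,2] [0,3] [2,5] [2,7] [4,9] [11,13] [8,14] [12,16]
{[0,2],[0,3],[2,5],[2,7]} hit by 2; {[4,9]} hit by 9; {[11,13],[8,14],[12,16]} hit by 13.
Points: 2, 9, 13 (3 total).

13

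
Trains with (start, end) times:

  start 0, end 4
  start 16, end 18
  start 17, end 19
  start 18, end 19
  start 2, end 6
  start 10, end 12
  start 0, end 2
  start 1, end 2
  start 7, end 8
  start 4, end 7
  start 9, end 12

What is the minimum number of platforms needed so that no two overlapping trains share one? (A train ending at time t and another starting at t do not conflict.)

3

The answer is the maximum number of intervals overlapping at any instant.
starts: [0, 0, 1, 2, 4, 7, 9, 10, 16, 17, 18]
ends:   [2, 2, 4, 6, 7, 8, 12, 12, 18, 19, 19]
s0→1 s0→2 s1→3  — peak 3.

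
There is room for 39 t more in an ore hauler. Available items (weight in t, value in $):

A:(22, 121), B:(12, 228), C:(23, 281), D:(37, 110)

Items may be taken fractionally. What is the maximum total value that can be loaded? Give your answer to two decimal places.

Greedy by value/weight ratio, highest first.
Ratios (sorted): B 19.00, C 12.22, A 5.50, D 2.97
take B (12 @ 228); take C (23 @ 281); take 4/22 of A → 22.00. Capacity used 39/39.
Total value = 531.00

531.00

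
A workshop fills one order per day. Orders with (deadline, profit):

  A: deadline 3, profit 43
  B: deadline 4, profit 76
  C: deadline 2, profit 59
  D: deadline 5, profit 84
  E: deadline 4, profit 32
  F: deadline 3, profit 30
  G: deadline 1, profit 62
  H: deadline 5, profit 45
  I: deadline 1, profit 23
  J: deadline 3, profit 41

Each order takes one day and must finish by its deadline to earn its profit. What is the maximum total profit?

Take jobs in profit order; each goes to the latest open slot no later than its deadline.
By profit: D(d5,84), B(d4,76), G(d1,62), C(d2,59), H(d5,45), A(d3,43), J(d3,41), E(d4,32), F(d3,30), I(d1,23)
D→slot 5; B→slot 4; G→slot 1; C→slot 2; H→slot 3; A skipped; J skipped; E skipped; F skipped; I skipped.
Profit = 62 + 59 + 45 + 76 + 84 = 326

326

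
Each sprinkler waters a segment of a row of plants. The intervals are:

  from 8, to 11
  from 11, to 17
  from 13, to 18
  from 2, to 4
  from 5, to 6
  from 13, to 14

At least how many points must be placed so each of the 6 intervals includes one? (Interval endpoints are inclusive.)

Process intervals by earliest right end; each time one isn't hit yet, stab at its right endpoint.
Sorted: [2,4] [5,6] [8,11] [13,14] [11,17] [13,18]
{[2,4]} hit by 4; {[5,6]} hit by 6; {[8,11]} hit by 11; {[13,14],[11,17],[13,18]} hit by 14.
Points: 4, 6, 11, 14 (4 total).

4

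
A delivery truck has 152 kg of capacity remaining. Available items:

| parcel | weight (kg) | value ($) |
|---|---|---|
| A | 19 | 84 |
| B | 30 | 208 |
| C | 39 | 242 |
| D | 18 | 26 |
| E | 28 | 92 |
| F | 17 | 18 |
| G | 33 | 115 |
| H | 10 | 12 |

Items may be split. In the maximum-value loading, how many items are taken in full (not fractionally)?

5

Greedy by value/weight ratio, highest first.
Ratios (sorted): B 6.93, C 6.21, A 4.42, G 3.48, E 3.29, D 1.44, H 1.20, F 1.06
take B (30 @ 208); take C (39 @ 242); take A (19 @ 84); take G (33 @ 115); take E (28 @ 92); take 3/18 of D → 4.33. Capacity used 152/152.
5 item(s) taken whole; one partial (take 3/18 of D).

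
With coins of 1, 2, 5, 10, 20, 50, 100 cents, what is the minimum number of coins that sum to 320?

4

Use the largest denomination that fits, subtract, and repeat.
320 = 3×100 + 1×20
Total coins = 3 + 1 = 4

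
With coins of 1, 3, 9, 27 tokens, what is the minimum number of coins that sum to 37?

3

Use the largest denomination that fits, subtract, and repeat.
37 − 1×27→10 − 1×9→1 − 1×1→0
Total coins = 1 + 1 + 1 = 3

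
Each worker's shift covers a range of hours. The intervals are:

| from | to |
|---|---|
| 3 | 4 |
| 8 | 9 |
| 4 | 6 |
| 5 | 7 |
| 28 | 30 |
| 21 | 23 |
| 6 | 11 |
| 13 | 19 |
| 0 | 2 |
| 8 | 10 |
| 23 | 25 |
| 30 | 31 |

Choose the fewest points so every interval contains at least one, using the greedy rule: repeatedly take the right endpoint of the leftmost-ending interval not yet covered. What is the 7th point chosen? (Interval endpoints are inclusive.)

Sort by right endpoint; whenever an interval is uncovered, place a point at its right end.
Sorted: [0,2] [3,4] [4,6] [5,7] [8,9] [8,10] [6,11] [13,19] [21,23] [23,25] [28,30] [30,31]
{[0,2]} hit by 2; {[3,4],[4,6]} hit by 4; {[5,7]} hit by 7; {[8,9],[8,10],[6,11]} hit by 9; {[13,19]} hit by 19; {[21,23],[23,25]} hit by 23; {[28,30],[30,31]} hit by 30.
Points: 2, 4, 7, 9, 19, 23, 30 (7 total).

30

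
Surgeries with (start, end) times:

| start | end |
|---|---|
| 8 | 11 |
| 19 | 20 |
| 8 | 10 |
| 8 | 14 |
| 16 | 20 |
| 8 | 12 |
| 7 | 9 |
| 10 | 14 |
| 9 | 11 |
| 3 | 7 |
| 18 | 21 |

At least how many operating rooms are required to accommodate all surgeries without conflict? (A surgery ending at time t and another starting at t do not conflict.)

5

starts: [3, 7, 8, 8, 8, 8, 9, 10, 16, 18, 19]
ends:   [7, 9, 10, 11, 11, 12, 14, 14, 20, 20, 21]
s3→1 e7→0 s7→1 s8→2 s8→3 s8→4 s8→5  — peak 5.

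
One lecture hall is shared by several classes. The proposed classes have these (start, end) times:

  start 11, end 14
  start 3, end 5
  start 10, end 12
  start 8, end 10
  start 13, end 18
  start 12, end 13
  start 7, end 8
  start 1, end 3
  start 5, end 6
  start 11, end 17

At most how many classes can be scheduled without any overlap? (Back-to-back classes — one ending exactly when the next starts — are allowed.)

8

Sorted by end: (1,3)  (3,5)  (5,6)  (7,8)  (8,10)  (10,12)  (12,13)  (11,14)  (11,17)  (13,18)
take (1,3); take (3,5); take (5,6); take (7,8); take (8,10); take (10,12); take (12,13); skip (11,17); take (13,18).
Selected 8 classes.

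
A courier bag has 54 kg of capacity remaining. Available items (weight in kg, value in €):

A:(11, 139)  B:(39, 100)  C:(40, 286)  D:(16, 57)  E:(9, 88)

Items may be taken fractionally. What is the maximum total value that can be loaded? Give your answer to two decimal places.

470.10

Sort by value per unit weight and fill in that order.
Ratios (sorted): A 12.64, E 9.78, C 7.15, D 3.56, B 2.56
take A (11 @ 139); take E (9 @ 88); take 34/40 of C → 243.10. Capacity used 54/54.
Total value = 470.10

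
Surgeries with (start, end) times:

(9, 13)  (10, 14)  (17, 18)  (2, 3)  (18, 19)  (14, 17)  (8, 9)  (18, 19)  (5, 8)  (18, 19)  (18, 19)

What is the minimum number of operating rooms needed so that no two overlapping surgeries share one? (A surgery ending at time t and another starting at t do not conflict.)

starts: [2, 5, 8, 9, 10, 14, 17, 18, 18, 18, 18]
ends:   [3, 8, 9, 13, 14, 17, 18, 19, 19, 19, 19]
s2→1 e3→0 s5→1 e8→0 s8→1 e9→0 s9→1 s10→2 e13→1 e14→0 s14→1 e17→0 s17→1 e18→0 s18→1 s18→2 s18→3 s18→4  — peak 4.

4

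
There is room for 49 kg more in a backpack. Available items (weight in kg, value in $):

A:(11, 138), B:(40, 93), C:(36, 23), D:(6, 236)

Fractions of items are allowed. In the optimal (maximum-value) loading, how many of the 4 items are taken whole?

2

Sort by value per unit weight and fill in that order.
Ratios (sorted): D 39.33, A 12.55, B 2.33, C 0.64
take D (6 @ 236); take A (11 @ 138); take 32/40 of B → 74.40. Capacity used 49/49.
2 item(s) taken whole; one partial (take 32/40 of B).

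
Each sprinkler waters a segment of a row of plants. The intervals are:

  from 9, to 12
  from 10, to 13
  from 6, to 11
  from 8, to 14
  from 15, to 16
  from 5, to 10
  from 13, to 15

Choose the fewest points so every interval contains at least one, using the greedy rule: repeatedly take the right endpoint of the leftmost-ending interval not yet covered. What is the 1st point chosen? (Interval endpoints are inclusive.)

Process intervals by earliest right end; each time one isn't hit yet, stab at its right endpoint.
Sorted: [5,10] [6,11] [9,12] [10,13] [8,14] [13,15] [15,16]
{[5,10],[6,11],[9,12],[10,13],[8,14]} hit by 10; {[13,15],[15,16]} hit by 15.
Points: 10, 15 (2 total).

10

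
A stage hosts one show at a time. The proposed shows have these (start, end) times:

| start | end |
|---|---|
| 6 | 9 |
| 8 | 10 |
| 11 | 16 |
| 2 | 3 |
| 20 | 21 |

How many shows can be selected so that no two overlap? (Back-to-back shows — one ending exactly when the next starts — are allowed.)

Sorted by end: (2,3)  (6,9)  (8,10)  (11,16)  (20,21)
take (2,3); take (6,9); take (11,16); take (20,21).
Selected 4 shows.

4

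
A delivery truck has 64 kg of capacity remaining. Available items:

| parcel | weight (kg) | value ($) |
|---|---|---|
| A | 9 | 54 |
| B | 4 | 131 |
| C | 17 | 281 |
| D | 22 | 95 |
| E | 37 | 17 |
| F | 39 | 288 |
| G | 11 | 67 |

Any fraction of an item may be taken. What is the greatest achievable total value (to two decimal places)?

724.36

Ratios (sorted): B 32.75, C 16.53, F 7.38, G 6.09, A 6.00, D 4.32, E 0.46
take B (4 @ 131); take C (17 @ 281); take F (39 @ 288); take 4/11 of G → 24.36. Capacity used 64/64.
Total value = 724.36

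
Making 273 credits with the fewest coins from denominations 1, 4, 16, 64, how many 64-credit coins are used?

4

273 = 4×64 + 1×16 + 1×1
Count of 64: 4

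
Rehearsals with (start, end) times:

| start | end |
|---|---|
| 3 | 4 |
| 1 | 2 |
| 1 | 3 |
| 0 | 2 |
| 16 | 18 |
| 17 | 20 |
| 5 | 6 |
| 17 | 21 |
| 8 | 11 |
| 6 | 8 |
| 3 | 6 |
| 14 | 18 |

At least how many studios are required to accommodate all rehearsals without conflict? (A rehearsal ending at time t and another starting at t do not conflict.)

The answer is the maximum number of intervals overlapping at any instant.
starts: [0, 1, 1, 3, 3, 5, 6, 8, 14, 16, 17, 17]
ends:   [2, 2, 3, 4, 6, 6, 8, 11, 18, 18, 20, 21]
s0→1 s1→2 s1→3 e2→2 e2→1 e3→0 s3→1 s3→2 e4→1 s5→2 e6→1 e6→0 s6→1 e8→0 s8→1 e11→0 s14→1 s16→2 s17→3 s17→4  — peak 4.

4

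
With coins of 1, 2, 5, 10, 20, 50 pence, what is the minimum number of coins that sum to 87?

5

Greedy: take as many of the largest coin as possible, then repeat with the remainder.
87 = 1×50 + 1×20 + 1×10 + 1×5 + 1×2
Total coins = 1 + 1 + 1 + 1 + 1 = 5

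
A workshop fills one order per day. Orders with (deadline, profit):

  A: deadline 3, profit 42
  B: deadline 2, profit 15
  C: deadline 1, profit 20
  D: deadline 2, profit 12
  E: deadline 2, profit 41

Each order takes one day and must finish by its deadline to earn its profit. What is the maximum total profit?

103

Sort by profit descending; place each in the latest free slot ≤ its deadline.
Profit order: A=42 E=41 C=20 B=15 D=12
Assign: A→slot 3, E→slot 2, C→slot 1, B skipped, D skipped.
Slots: [1:C] [2:E] [3:A]
Profit = 20 + 41 + 42 = 103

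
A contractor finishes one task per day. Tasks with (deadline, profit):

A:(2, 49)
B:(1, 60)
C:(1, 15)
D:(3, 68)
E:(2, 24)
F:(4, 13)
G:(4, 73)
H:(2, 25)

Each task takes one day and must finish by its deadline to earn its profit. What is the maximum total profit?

250

Profit order: G=73 D=68 B=60 A=49 H=25 E=24 C=15 F=13
Assign: G→slot 4, D→slot 3, B→slot 1, A→slot 2, H skipped, E skipped, C skipped, F skipped.
Slots: [1:B] [2:A] [3:D] [4:G]
Profit = 60 + 49 + 68 + 73 = 250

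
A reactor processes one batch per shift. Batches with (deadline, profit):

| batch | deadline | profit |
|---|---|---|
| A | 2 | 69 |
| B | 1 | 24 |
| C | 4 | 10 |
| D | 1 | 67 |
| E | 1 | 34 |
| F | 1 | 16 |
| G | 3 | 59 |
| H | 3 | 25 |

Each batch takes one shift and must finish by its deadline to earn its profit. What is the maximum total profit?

Take jobs in profit order; each goes to the latest open slot no later than its deadline.
Profit order: A=69 D=67 G=59 E=34 H=25 B=24 F=16 C=10
Assign: A→slot 2, D→slot 1, G→slot 3, E skipped, H skipped, B skipped, F skipped, C→slot 4.
Slots: [1:D] [2:A] [3:G] [4:C]
Profit = 67 + 69 + 59 + 10 = 205

205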